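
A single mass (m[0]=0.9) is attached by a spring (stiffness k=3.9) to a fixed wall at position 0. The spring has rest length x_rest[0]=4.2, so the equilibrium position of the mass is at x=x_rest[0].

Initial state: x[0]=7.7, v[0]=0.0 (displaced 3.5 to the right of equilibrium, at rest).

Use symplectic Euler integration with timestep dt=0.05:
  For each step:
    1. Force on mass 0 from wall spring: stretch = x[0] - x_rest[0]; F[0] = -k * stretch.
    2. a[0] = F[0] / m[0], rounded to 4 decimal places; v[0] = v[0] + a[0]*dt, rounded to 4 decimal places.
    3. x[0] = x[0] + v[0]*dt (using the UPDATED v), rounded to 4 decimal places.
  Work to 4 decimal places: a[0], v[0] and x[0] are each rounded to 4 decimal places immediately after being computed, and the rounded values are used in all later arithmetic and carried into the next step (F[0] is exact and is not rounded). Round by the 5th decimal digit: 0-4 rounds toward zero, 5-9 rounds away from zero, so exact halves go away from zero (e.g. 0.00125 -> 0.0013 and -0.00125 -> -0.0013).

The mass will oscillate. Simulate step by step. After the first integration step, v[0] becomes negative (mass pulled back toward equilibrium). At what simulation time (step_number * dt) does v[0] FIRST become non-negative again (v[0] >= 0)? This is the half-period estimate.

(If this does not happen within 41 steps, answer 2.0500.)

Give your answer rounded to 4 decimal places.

Step 0: x=[7.7000] v=[0.0000]
Step 1: x=[7.6621] v=[-0.7583]
Step 2: x=[7.5867] v=[-1.5084]
Step 3: x=[7.4746] v=[-2.2422]
Step 4: x=[7.3270] v=[-2.9517]
Step 5: x=[7.1455] v=[-3.6292]
Step 6: x=[6.9321] v=[-4.2674]
Step 7: x=[6.6891] v=[-4.8594]
Step 8: x=[6.4192] v=[-5.3987]
Step 9: x=[6.1252] v=[-5.8795]
Step 10: x=[5.8104] v=[-6.2966]
Step 11: x=[5.4781] v=[-6.6455]
Step 12: x=[5.1320] v=[-6.9224]
Step 13: x=[4.7758] v=[-7.1243]
Step 14: x=[4.4133] v=[-7.2491]
Step 15: x=[4.0485] v=[-7.2953]
Step 16: x=[3.6854] v=[-7.2625]
Step 17: x=[3.3279] v=[-7.1510]
Step 18: x=[2.9798] v=[-6.9620]
Step 19: x=[2.6449] v=[-6.6976]
Step 20: x=[2.3269] v=[-6.3607]
Step 21: x=[2.0292] v=[-5.9549]
Step 22: x=[1.7550] v=[-5.4846]
Step 23: x=[1.5073] v=[-4.9549]
Step 24: x=[1.2887] v=[-4.3715]
Step 25: x=[1.1017] v=[-3.7407]
Step 26: x=[0.9482] v=[-3.0694]
Step 27: x=[0.8300] v=[-2.3648]
Step 28: x=[0.7483] v=[-1.6346]
Step 29: x=[0.7040] v=[-0.8867]
Step 30: x=[0.6975] v=[-0.1292]
Step 31: x=[0.7290] v=[0.6297]
First v>=0 after going negative at step 31, time=1.5500

Answer: 1.5500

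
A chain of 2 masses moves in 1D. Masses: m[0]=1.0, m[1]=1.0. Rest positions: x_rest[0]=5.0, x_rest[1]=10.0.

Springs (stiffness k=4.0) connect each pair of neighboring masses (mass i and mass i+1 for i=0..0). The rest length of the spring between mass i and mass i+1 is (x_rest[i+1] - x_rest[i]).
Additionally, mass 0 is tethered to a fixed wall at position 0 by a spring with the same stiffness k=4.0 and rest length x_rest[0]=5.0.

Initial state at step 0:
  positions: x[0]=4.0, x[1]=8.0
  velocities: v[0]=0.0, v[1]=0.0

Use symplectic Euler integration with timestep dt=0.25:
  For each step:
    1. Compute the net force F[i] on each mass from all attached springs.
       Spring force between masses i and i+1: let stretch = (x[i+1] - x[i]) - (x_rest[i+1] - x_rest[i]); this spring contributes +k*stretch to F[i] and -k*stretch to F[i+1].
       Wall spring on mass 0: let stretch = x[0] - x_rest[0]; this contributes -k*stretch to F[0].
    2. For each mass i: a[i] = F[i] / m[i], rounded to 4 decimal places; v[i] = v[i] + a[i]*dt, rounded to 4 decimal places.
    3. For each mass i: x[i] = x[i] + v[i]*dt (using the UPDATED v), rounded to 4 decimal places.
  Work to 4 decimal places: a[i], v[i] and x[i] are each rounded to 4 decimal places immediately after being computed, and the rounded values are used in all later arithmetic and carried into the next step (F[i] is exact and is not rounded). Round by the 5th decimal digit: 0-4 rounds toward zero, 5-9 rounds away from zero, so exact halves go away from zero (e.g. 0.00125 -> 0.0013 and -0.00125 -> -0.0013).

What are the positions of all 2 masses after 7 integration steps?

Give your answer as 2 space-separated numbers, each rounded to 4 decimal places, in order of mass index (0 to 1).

Step 0: x=[4.0000 8.0000] v=[0.0000 0.0000]
Step 1: x=[4.0000 8.2500] v=[0.0000 1.0000]
Step 2: x=[4.0625 8.6875] v=[0.2500 1.7500]
Step 3: x=[4.2656 9.2188] v=[0.8125 2.1250]
Step 4: x=[4.6406 9.7618] v=[1.5001 2.1718]
Step 5: x=[5.1358 10.2745] v=[1.9807 2.0506]
Step 6: x=[5.6317 10.7525] v=[1.9836 1.9119]
Step 7: x=[5.9999 11.2003] v=[1.4727 1.7911]

Answer: 5.9999 11.2003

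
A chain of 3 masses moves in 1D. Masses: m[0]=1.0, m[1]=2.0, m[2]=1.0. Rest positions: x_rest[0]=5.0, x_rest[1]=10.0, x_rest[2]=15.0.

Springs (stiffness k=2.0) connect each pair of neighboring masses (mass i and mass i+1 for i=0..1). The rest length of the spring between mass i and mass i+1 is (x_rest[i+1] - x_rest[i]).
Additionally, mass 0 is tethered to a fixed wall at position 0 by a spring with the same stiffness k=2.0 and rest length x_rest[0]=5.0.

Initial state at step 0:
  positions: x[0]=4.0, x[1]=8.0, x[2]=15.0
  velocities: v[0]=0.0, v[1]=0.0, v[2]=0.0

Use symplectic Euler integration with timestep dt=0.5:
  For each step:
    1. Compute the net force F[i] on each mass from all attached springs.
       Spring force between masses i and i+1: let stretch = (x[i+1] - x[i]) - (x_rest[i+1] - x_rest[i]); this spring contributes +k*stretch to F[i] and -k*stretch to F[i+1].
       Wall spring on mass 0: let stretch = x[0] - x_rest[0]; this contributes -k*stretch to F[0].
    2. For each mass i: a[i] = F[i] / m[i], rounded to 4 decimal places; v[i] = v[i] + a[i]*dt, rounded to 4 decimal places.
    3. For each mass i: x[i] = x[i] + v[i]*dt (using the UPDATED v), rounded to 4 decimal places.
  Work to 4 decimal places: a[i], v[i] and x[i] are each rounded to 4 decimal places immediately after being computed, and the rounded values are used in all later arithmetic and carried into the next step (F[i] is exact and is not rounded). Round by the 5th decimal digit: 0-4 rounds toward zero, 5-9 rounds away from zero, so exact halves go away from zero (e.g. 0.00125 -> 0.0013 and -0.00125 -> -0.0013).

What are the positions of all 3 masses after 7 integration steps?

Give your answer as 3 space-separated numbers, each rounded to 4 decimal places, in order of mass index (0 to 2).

Step 0: x=[4.0000 8.0000 15.0000] v=[0.0000 0.0000 0.0000]
Step 1: x=[4.0000 8.7500 14.0000] v=[0.0000 1.5000 -2.0000]
Step 2: x=[4.3750 9.6250 12.8750] v=[0.7500 1.7500 -2.2500]
Step 3: x=[5.1875 10.0000 12.6250] v=[1.6250 0.7500 -0.5000]
Step 4: x=[5.8125 9.8281 13.5625] v=[1.2500 -0.3438 1.8750]
Step 5: x=[5.5391 9.5859 15.1328] v=[-0.5469 -0.4844 3.1406]
Step 6: x=[4.5195 9.7188 16.4297] v=[-2.0392 0.2657 2.5937]
Step 7: x=[3.8398 10.2296 16.8711] v=[-1.3594 1.0215 0.8828]

Answer: 3.8398 10.2296 16.8711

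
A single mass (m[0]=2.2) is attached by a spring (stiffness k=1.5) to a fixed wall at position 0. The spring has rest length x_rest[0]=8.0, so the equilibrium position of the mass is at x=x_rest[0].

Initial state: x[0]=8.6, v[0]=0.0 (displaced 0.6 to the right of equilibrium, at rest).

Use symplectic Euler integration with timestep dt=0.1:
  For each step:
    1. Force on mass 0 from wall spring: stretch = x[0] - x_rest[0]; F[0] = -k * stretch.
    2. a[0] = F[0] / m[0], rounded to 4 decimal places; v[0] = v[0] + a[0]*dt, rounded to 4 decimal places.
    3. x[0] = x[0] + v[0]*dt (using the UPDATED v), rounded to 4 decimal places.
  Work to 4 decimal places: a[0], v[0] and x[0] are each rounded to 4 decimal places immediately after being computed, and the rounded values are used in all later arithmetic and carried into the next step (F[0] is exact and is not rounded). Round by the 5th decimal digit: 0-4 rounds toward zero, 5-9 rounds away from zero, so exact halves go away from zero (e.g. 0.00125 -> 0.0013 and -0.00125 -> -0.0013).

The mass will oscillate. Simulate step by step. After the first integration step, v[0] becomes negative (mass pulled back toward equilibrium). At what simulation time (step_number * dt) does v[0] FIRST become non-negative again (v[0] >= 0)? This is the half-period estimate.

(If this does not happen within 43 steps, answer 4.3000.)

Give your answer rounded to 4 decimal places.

Step 0: x=[8.6000] v=[0.0000]
Step 1: x=[8.5959] v=[-0.0409]
Step 2: x=[8.5878] v=[-0.0815]
Step 3: x=[8.5756] v=[-0.1216]
Step 4: x=[8.5595] v=[-0.1609]
Step 5: x=[8.5396] v=[-0.1991]
Step 6: x=[8.5160] v=[-0.2359]
Step 7: x=[8.4889] v=[-0.2711]
Step 8: x=[8.4585] v=[-0.3044]
Step 9: x=[8.4249] v=[-0.3357]
Step 10: x=[8.3884] v=[-0.3647]
Step 11: x=[8.3493] v=[-0.3912]
Step 12: x=[8.3078] v=[-0.4150]
Step 13: x=[8.2642] v=[-0.4360]
Step 14: x=[8.2188] v=[-0.4540]
Step 15: x=[8.1719] v=[-0.4689]
Step 16: x=[8.1238] v=[-0.4806]
Step 17: x=[8.0749] v=[-0.4890]
Step 18: x=[8.0255] v=[-0.4941]
Step 19: x=[7.9759] v=[-0.4958]
Step 20: x=[7.9265] v=[-0.4942]
Step 21: x=[7.8776] v=[-0.4892]
Step 22: x=[7.8295] v=[-0.4809]
Step 23: x=[7.7826] v=[-0.4693]
Step 24: x=[7.7372] v=[-0.4545]
Step 25: x=[7.6935] v=[-0.4366]
Step 26: x=[7.6519] v=[-0.4157]
Step 27: x=[7.6127] v=[-0.3920]
Step 28: x=[7.5761] v=[-0.3656]
Step 29: x=[7.5424] v=[-0.3367]
Step 30: x=[7.5119] v=[-0.3055]
Step 31: x=[7.4847] v=[-0.2722]
Step 32: x=[7.4610] v=[-0.2371]
Step 33: x=[7.4410] v=[-0.2004]
Step 34: x=[7.4248] v=[-0.1623]
Step 35: x=[7.4125] v=[-0.1231]
Step 36: x=[7.4042] v=[-0.0830]
Step 37: x=[7.4000] v=[-0.0424]
Step 38: x=[7.3999] v=[-0.0015]
Step 39: x=[7.4038] v=[0.0394]
First v>=0 after going negative at step 39, time=3.9000

Answer: 3.9000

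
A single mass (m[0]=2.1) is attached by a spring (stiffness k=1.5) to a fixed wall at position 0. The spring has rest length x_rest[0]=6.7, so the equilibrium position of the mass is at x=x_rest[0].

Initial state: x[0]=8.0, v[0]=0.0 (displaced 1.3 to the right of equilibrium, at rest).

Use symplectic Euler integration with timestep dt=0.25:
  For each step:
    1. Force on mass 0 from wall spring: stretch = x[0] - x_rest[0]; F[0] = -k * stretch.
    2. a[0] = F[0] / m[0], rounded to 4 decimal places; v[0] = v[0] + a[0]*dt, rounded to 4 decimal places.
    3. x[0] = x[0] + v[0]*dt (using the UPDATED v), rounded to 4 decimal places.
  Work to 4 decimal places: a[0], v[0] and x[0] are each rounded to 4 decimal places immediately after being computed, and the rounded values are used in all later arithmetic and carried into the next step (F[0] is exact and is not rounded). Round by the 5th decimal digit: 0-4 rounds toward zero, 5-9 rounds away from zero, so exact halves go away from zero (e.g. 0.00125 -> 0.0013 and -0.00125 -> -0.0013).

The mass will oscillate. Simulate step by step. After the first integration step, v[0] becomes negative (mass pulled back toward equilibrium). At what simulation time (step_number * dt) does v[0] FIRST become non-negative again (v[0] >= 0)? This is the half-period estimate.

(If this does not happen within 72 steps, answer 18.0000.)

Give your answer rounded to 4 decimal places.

Answer: 3.7500

Derivation:
Step 0: x=[8.0000] v=[0.0000]
Step 1: x=[7.9420] v=[-0.2322]
Step 2: x=[7.8285] v=[-0.4540]
Step 3: x=[7.6646] v=[-0.6555]
Step 4: x=[7.4577] v=[-0.8278]
Step 5: x=[7.2169] v=[-0.9631]
Step 6: x=[6.9531] v=[-1.0554]
Step 7: x=[6.6780] v=[-1.1006]
Step 8: x=[6.4038] v=[-1.0967]
Step 9: x=[6.1429] v=[-1.0438]
Step 10: x=[5.9068] v=[-0.9443]
Step 11: x=[5.7061] v=[-0.8027]
Step 12: x=[5.5498] v=[-0.6252]
Step 13: x=[5.4449] v=[-0.4198]
Step 14: x=[5.3960] v=[-0.1957]
Step 15: x=[5.4053] v=[0.0372]
First v>=0 after going negative at step 15, time=3.7500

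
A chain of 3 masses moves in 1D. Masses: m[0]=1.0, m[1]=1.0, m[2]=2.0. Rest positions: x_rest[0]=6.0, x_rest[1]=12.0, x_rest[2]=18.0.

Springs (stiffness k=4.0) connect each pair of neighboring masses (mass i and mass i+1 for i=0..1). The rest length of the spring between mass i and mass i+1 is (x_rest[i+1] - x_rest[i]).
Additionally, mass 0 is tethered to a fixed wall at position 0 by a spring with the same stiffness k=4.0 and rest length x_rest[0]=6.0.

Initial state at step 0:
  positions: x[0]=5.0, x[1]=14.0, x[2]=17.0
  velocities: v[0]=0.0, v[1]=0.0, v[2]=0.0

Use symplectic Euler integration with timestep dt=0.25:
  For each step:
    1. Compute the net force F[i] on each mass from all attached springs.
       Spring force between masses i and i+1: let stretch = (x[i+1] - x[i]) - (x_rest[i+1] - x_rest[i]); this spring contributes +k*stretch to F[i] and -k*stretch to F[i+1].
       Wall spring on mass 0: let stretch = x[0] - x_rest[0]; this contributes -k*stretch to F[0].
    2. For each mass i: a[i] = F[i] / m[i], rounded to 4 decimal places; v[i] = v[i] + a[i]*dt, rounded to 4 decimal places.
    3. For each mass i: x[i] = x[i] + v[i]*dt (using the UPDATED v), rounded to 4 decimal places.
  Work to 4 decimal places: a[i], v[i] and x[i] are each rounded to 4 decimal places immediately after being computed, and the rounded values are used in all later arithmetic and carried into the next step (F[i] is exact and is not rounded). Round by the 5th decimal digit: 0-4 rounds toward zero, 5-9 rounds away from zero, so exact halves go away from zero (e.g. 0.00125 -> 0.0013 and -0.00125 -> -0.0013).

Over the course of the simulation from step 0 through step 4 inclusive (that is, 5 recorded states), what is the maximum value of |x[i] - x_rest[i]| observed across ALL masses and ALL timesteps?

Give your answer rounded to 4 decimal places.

Answer: 2.3554

Derivation:
Step 0: x=[5.0000 14.0000 17.0000] v=[0.0000 0.0000 0.0000]
Step 1: x=[6.0000 12.5000 17.3750] v=[4.0000 -6.0000 1.5000]
Step 2: x=[7.1250 10.5938 17.8906] v=[4.5000 -7.6250 2.0625]
Step 3: x=[7.3360 9.6446 18.2441] v=[0.8438 -3.7970 1.4141]
Step 4: x=[6.2901 10.2681 18.2727] v=[-4.1836 2.4939 0.1144]
Max displacement = 2.3554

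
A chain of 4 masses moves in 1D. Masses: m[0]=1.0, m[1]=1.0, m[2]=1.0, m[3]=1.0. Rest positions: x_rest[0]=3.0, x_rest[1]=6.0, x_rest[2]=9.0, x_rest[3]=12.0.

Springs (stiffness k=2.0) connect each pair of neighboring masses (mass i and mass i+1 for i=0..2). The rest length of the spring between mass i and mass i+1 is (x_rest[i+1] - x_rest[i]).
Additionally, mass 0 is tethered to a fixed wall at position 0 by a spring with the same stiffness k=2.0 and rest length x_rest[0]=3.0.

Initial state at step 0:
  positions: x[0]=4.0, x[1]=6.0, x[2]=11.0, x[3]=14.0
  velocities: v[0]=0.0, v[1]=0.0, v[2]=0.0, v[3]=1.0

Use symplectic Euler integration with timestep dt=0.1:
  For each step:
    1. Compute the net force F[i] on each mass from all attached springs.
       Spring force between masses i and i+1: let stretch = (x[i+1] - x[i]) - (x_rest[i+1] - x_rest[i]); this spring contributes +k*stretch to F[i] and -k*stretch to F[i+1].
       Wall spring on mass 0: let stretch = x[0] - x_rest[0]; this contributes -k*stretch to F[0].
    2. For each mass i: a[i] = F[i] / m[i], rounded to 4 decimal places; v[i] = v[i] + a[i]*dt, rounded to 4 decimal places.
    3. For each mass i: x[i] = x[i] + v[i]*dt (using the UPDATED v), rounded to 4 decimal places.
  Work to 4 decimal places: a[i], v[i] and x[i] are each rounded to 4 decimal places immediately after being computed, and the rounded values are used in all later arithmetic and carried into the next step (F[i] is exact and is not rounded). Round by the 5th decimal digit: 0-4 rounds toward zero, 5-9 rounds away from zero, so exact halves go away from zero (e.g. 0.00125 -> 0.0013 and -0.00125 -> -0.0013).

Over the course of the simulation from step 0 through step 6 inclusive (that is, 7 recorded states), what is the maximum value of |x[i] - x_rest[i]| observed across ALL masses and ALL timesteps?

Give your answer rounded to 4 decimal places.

Answer: 2.4841

Derivation:
Step 0: x=[4.0000 6.0000 11.0000 14.0000] v=[0.0000 0.0000 0.0000 1.0000]
Step 1: x=[3.9600 6.0600 10.9600 14.1000] v=[-0.4000 0.6000 -0.4000 1.0000]
Step 2: x=[3.8828 6.1760 10.8848 14.1972] v=[-0.7720 1.1600 -0.7520 0.9720]
Step 3: x=[3.7738 6.3403 10.7817 14.2882] v=[-1.0899 1.6431 -1.0313 0.9095]
Step 4: x=[3.6407 6.5421 10.6599 14.3690] v=[-1.3314 2.0181 -1.2183 0.8082]
Step 5: x=[3.4928 6.7682 10.5299 14.4356] v=[-1.4793 2.2614 -1.3000 0.6664]
Step 6: x=[3.3405 7.0041 10.4028 14.4841] v=[-1.5228 2.3587 -1.2712 0.4853]
Max displacement = 2.4841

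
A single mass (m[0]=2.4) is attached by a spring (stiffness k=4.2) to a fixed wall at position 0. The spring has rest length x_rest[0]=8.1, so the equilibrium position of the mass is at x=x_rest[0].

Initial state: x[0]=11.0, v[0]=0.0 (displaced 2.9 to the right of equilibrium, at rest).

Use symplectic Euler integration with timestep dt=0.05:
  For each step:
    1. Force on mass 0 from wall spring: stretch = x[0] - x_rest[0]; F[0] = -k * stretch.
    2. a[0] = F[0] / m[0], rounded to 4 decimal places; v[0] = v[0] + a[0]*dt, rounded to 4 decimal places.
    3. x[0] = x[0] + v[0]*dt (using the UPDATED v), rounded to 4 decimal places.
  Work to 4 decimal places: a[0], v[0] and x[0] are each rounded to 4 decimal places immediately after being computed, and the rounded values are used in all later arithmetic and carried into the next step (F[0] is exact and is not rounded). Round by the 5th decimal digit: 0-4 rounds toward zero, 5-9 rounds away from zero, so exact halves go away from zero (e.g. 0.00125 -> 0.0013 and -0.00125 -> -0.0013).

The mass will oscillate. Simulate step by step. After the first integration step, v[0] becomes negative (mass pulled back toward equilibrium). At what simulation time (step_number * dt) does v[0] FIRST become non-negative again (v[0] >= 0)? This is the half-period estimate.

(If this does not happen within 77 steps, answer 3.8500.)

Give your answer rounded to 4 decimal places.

Answer: 2.4000

Derivation:
Step 0: x=[11.0000] v=[0.0000]
Step 1: x=[10.9873] v=[-0.2538]
Step 2: x=[10.9620] v=[-0.5064]
Step 3: x=[10.9242] v=[-0.7568]
Step 4: x=[10.8740] v=[-1.0039]
Step 5: x=[10.8117] v=[-1.2466]
Step 6: x=[10.7375] v=[-1.4839]
Step 7: x=[10.6518] v=[-1.7147]
Step 8: x=[10.5549] v=[-1.9380]
Step 9: x=[10.4473] v=[-2.1528]
Step 10: x=[10.3294] v=[-2.3582]
Step 11: x=[10.2017] v=[-2.5533]
Step 12: x=[10.0648] v=[-2.7372]
Step 13: x=[9.9193] v=[-2.9091]
Step 14: x=[9.7659] v=[-3.0683]
Step 15: x=[9.6052] v=[-3.2141]
Step 16: x=[9.4379] v=[-3.3458]
Step 17: x=[9.2648] v=[-3.4629]
Step 18: x=[9.0866] v=[-3.5648]
Step 19: x=[8.9040] v=[-3.6511]
Step 20: x=[8.7179] v=[-3.7215]
Step 21: x=[8.5291] v=[-3.7756]
Step 22: x=[8.3384] v=[-3.8131]
Step 23: x=[8.1467] v=[-3.8340]
Step 24: x=[7.9548] v=[-3.8381]
Step 25: x=[7.7635] v=[-3.8254]
Step 26: x=[7.5737] v=[-3.7960]
Step 27: x=[7.3862] v=[-3.7500]
Step 28: x=[7.2018] v=[-3.6875]
Step 29: x=[7.0214] v=[-3.6089]
Step 30: x=[6.8457] v=[-3.5145]
Step 31: x=[6.6755] v=[-3.4048]
Step 32: x=[6.5115] v=[-3.2802]
Step 33: x=[6.3544] v=[-3.1412]
Step 34: x=[6.2050] v=[-2.9885]
Step 35: x=[6.0639] v=[-2.8227]
Step 36: x=[5.9317] v=[-2.6445]
Step 37: x=[5.8090] v=[-2.4548]
Step 38: x=[5.6963] v=[-2.2543]
Step 39: x=[5.5941] v=[-2.0440]
Step 40: x=[5.5029] v=[-1.8247]
Step 41: x=[5.4230] v=[-1.5975]
Step 42: x=[5.3548] v=[-1.3633]
Step 43: x=[5.2986] v=[-1.1231]
Step 44: x=[5.2547] v=[-0.8780]
Step 45: x=[5.2233] v=[-0.6290]
Step 46: x=[5.2044] v=[-0.3773]
Step 47: x=[5.1982] v=[-0.1239]
Step 48: x=[5.2047] v=[0.1300]
First v>=0 after going negative at step 48, time=2.4000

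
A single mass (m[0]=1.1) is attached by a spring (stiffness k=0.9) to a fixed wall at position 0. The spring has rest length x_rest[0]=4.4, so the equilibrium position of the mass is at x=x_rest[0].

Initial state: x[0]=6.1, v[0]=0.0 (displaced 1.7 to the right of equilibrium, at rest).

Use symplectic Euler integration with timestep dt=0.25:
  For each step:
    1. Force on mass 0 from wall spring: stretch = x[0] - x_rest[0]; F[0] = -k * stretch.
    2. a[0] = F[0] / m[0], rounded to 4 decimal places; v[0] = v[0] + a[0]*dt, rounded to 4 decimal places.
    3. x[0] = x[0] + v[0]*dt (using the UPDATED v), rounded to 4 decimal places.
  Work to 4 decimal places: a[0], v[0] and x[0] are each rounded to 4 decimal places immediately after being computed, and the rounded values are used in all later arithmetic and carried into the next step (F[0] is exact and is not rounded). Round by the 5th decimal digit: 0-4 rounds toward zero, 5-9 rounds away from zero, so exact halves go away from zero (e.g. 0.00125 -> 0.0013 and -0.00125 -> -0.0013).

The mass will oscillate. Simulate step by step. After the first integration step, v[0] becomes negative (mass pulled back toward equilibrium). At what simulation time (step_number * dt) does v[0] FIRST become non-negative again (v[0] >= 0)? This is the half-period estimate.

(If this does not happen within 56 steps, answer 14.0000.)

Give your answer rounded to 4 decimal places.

Step 0: x=[6.1000] v=[0.0000]
Step 1: x=[6.0131] v=[-0.3477]
Step 2: x=[5.8437] v=[-0.6777]
Step 3: x=[5.6005] v=[-0.9730]
Step 4: x=[5.2959] v=[-1.2186]
Step 5: x=[4.9454] v=[-1.4019]
Step 6: x=[4.5670] v=[-1.5135]
Step 7: x=[4.1801] v=[-1.5477]
Step 8: x=[3.8044] v=[-1.5027]
Step 9: x=[3.4592] v=[-1.3809]
Step 10: x=[3.1621] v=[-1.1885]
Step 11: x=[2.9283] v=[-0.9353]
Step 12: x=[2.7697] v=[-0.6343]
Step 13: x=[2.6945] v=[-0.3008]
Step 14: x=[2.7065] v=[0.0481]
First v>=0 after going negative at step 14, time=3.5000

Answer: 3.5000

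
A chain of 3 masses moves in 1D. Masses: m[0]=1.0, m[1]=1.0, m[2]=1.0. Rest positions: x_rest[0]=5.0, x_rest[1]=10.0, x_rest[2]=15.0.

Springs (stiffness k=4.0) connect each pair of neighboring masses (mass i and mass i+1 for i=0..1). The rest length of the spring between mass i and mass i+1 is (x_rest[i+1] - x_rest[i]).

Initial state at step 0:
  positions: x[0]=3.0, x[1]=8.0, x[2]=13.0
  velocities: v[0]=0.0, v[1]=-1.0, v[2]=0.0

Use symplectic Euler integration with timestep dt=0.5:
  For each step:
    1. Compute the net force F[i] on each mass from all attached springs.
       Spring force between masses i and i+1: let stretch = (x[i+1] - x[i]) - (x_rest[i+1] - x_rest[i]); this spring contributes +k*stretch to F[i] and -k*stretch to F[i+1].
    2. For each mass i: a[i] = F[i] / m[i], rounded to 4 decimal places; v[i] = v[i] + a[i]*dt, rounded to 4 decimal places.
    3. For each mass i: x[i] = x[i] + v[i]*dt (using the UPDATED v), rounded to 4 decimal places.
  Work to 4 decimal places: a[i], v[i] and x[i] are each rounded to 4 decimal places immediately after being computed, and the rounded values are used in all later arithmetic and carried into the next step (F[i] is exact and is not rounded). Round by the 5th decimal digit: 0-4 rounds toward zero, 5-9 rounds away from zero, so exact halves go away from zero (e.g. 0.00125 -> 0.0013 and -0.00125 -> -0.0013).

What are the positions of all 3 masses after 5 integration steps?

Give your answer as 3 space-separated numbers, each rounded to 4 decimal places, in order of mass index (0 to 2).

Step 0: x=[3.0000 8.0000 13.0000] v=[0.0000 -1.0000 0.0000]
Step 1: x=[3.0000 7.5000 13.0000] v=[0.0000 -1.0000 0.0000]
Step 2: x=[2.5000 8.0000 12.5000] v=[-1.0000 1.0000 -1.0000]
Step 3: x=[2.5000 7.5000 12.5000] v=[0.0000 -1.0000 0.0000]
Step 4: x=[2.5000 7.0000 12.5000] v=[0.0000 -1.0000 0.0000]
Step 5: x=[2.0000 7.5000 12.0000] v=[-1.0000 1.0000 -1.0000]

Answer: 2.0000 7.5000 12.0000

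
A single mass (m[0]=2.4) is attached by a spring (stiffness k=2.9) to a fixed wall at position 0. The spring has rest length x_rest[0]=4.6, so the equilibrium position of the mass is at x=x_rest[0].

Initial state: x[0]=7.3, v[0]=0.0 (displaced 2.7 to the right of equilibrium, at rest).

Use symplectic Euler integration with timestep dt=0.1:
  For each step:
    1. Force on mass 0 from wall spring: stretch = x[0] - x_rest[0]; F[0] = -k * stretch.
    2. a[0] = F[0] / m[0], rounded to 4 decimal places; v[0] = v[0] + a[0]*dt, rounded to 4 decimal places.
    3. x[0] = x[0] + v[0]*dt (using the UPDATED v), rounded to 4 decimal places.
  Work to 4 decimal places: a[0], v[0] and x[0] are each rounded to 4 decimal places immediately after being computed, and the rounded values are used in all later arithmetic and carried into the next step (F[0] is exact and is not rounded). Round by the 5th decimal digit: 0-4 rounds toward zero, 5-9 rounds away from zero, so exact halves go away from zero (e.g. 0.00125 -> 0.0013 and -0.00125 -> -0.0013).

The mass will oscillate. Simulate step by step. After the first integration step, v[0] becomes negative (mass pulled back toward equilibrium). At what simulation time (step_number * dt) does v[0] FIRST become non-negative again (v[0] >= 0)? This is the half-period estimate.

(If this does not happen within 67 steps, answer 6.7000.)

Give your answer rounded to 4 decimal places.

Step 0: x=[7.3000] v=[0.0000]
Step 1: x=[7.2674] v=[-0.3263]
Step 2: x=[7.2025] v=[-0.6486]
Step 3: x=[7.1062] v=[-0.9631]
Step 4: x=[6.9796] v=[-1.2659]
Step 5: x=[6.8243] v=[-1.5534]
Step 6: x=[6.6421] v=[-1.8222]
Step 7: x=[6.4352] v=[-2.0690]
Step 8: x=[6.2061] v=[-2.2908]
Step 9: x=[5.9576] v=[-2.4849]
Step 10: x=[5.6927] v=[-2.6489]
Step 11: x=[5.4146] v=[-2.7809]
Step 12: x=[5.1267] v=[-2.8793]
Step 13: x=[4.8324] v=[-2.9429]
Step 14: x=[4.5353] v=[-2.9710]
Step 15: x=[4.2390] v=[-2.9632]
Step 16: x=[3.9470] v=[-2.9196]
Step 17: x=[3.6629] v=[-2.8407]
Step 18: x=[3.3902] v=[-2.7275]
Step 19: x=[3.1321] v=[-2.5813]
Step 20: x=[2.8917] v=[-2.4039]
Step 21: x=[2.6720] v=[-2.1975]
Step 22: x=[2.4756] v=[-1.9645]
Step 23: x=[2.3048] v=[-1.7078]
Step 24: x=[2.1618] v=[-1.4305]
Step 25: x=[2.0482] v=[-1.1359]
Step 26: x=[1.9654] v=[-0.8276]
Step 27: x=[1.9145] v=[-0.5093]
Step 28: x=[1.8960] v=[-0.1848]
Step 29: x=[1.9102] v=[0.1419]
First v>=0 after going negative at step 29, time=2.9000

Answer: 2.9000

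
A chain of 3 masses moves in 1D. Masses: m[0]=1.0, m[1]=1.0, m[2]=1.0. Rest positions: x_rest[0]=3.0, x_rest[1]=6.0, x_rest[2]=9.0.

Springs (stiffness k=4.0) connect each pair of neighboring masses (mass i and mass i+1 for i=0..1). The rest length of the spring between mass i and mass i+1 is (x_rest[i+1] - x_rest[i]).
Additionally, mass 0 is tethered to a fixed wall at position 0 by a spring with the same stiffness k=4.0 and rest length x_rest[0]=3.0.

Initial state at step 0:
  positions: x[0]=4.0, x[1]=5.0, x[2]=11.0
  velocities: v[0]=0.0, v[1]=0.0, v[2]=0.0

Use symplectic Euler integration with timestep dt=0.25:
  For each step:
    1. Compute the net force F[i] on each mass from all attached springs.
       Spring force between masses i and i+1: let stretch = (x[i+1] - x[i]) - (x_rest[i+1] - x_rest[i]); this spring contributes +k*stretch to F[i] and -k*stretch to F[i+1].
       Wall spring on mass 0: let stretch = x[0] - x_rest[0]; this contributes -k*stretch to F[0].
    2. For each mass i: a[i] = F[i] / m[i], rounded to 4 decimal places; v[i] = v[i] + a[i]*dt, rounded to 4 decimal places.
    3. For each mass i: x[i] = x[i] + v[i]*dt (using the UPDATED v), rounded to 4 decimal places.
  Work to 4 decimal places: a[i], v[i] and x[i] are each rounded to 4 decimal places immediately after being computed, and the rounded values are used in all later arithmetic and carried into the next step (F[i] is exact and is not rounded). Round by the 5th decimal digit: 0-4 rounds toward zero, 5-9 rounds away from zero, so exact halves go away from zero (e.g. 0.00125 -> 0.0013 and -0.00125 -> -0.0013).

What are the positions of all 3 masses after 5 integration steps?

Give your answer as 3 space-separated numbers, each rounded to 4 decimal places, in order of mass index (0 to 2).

Step 0: x=[4.0000 5.0000 11.0000] v=[0.0000 0.0000 0.0000]
Step 1: x=[3.2500 6.2500 10.2500] v=[-3.0000 5.0000 -3.0000]
Step 2: x=[2.4375 7.7500 9.2500] v=[-3.2500 6.0000 -4.0000]
Step 3: x=[2.3438 8.2969 8.6250] v=[-0.3750 2.1875 -2.5000]
Step 4: x=[3.1524 7.4375 8.6680] v=[3.2343 -3.4375 0.1719]
Step 5: x=[4.2442 5.8145 9.1534] v=[4.3670 -6.4921 1.9414]

Answer: 4.2442 5.8145 9.1534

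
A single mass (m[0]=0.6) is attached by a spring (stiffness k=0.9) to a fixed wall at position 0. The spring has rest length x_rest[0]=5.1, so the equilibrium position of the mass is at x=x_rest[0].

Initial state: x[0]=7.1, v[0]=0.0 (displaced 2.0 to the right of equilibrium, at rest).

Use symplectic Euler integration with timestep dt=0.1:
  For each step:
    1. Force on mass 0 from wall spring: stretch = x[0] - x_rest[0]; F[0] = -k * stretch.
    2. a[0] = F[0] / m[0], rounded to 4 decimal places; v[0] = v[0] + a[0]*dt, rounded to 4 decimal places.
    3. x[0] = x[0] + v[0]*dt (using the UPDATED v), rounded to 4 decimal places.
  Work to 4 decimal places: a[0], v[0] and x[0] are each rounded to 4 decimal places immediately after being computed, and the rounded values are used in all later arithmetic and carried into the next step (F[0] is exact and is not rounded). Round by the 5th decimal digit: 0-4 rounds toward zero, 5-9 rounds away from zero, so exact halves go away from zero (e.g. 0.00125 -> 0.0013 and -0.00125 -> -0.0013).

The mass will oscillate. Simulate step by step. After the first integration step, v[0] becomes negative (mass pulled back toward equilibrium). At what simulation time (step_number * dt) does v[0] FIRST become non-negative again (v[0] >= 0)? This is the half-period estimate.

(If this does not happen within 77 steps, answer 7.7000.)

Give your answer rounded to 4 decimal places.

Answer: 2.6000

Derivation:
Step 0: x=[7.1000] v=[0.0000]
Step 1: x=[7.0700] v=[-0.3000]
Step 2: x=[7.0105] v=[-0.5955]
Step 3: x=[6.9223] v=[-0.8821]
Step 4: x=[6.8068] v=[-1.1555]
Step 5: x=[6.6657] v=[-1.4115]
Step 6: x=[6.5011] v=[-1.6464]
Step 7: x=[6.3154] v=[-1.8566]
Step 8: x=[6.1115] v=[-2.0389]
Step 9: x=[5.8924] v=[-2.1906]
Step 10: x=[5.6615] v=[-2.3095]
Step 11: x=[5.4221] v=[-2.3937]
Step 12: x=[5.1779] v=[-2.4420]
Step 13: x=[4.9325] v=[-2.4537]
Step 14: x=[4.6896] v=[-2.4286]
Step 15: x=[4.4529] v=[-2.3670]
Step 16: x=[4.2259] v=[-2.2699]
Step 17: x=[4.0120] v=[-2.1388]
Step 18: x=[3.8144] v=[-1.9756]
Step 19: x=[3.6361] v=[-1.7828]
Step 20: x=[3.4798] v=[-1.5632]
Step 21: x=[3.3478] v=[-1.3202]
Step 22: x=[3.2421] v=[-1.0574]
Step 23: x=[3.1642] v=[-0.7787]
Step 24: x=[3.1154] v=[-0.4883]
Step 25: x=[3.0963] v=[-0.1906]
Step 26: x=[3.1073] v=[0.1100]
First v>=0 after going negative at step 26, time=2.6000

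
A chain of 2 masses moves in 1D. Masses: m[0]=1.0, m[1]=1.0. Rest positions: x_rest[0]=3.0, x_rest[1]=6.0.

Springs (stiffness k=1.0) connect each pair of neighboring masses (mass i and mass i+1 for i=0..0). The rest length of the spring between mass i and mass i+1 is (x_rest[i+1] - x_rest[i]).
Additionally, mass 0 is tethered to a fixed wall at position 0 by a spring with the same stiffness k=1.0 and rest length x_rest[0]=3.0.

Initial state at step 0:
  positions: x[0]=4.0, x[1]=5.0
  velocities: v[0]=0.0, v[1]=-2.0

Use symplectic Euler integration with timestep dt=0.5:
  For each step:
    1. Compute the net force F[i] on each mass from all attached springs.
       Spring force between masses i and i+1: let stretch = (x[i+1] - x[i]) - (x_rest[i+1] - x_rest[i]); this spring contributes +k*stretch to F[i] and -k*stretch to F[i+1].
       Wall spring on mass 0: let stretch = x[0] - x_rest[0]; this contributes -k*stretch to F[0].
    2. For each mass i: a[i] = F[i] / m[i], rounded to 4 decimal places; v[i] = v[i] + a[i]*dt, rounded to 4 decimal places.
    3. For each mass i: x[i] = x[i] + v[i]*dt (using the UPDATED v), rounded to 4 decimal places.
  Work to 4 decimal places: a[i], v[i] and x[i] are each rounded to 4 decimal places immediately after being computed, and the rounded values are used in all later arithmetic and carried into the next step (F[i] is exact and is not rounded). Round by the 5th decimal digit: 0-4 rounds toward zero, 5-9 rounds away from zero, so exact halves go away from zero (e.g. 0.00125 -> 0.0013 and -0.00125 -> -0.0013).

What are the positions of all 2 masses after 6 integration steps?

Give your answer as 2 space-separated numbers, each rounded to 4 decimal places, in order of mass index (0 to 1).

Step 0: x=[4.0000 5.0000] v=[0.0000 -2.0000]
Step 1: x=[3.2500 4.5000] v=[-1.5000 -1.0000]
Step 2: x=[2.0000 4.4375] v=[-2.5000 -0.1250]
Step 3: x=[0.8594 4.5157] v=[-2.2813 0.1563]
Step 4: x=[0.4180 4.4298] v=[-0.8829 -0.1719]
Step 5: x=[0.8750 4.0909] v=[0.9140 -0.6778]
Step 6: x=[1.9173 3.6980] v=[2.0845 -0.7858]

Answer: 1.9173 3.6980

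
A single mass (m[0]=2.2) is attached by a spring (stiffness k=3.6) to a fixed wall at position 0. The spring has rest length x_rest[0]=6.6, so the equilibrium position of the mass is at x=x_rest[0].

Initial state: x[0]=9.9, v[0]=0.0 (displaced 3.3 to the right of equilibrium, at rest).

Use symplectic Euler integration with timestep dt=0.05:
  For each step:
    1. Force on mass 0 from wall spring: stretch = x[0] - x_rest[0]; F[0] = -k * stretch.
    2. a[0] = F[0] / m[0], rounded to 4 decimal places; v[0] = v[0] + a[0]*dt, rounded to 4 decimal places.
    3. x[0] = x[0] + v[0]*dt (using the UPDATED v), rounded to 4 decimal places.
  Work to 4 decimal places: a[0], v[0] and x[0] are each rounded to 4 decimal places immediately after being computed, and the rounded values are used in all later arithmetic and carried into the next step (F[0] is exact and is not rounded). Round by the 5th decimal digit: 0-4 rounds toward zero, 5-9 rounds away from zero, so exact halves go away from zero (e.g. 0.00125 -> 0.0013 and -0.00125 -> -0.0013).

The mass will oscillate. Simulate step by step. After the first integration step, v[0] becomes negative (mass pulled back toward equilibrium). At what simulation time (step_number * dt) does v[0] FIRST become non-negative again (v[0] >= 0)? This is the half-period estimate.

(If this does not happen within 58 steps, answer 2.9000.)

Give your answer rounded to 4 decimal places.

Answer: 2.5000

Derivation:
Step 0: x=[9.9000] v=[0.0000]
Step 1: x=[9.8865] v=[-0.2700]
Step 2: x=[9.8596] v=[-0.5389]
Step 3: x=[9.8193] v=[-0.8056]
Step 4: x=[9.7659] v=[-1.0690]
Step 5: x=[9.6995] v=[-1.3280]
Step 6: x=[9.6204] v=[-1.5816]
Step 7: x=[9.5290] v=[-1.8287]
Step 8: x=[9.4256] v=[-2.0683]
Step 9: x=[9.3106] v=[-2.2995]
Step 10: x=[9.1845] v=[-2.5213]
Step 11: x=[9.0479] v=[-2.7328]
Step 12: x=[8.9012] v=[-2.9331]
Step 13: x=[8.7451] v=[-3.1214]
Step 14: x=[8.5803] v=[-3.2969]
Step 15: x=[8.4074] v=[-3.4589]
Step 16: x=[8.2271] v=[-3.6068]
Step 17: x=[8.0401] v=[-3.7399]
Step 18: x=[7.8472] v=[-3.8577]
Step 19: x=[7.6492] v=[-3.9597]
Step 20: x=[7.4469] v=[-4.0455]
Step 21: x=[7.2412] v=[-4.1148]
Step 22: x=[7.0328] v=[-4.1673]
Step 23: x=[6.8227] v=[-4.2027]
Step 24: x=[6.6117] v=[-4.2209]
Step 25: x=[6.4006] v=[-4.2219]
Step 26: x=[6.1903] v=[-4.2056]
Step 27: x=[5.9817] v=[-4.1721]
Step 28: x=[5.7756] v=[-4.1215]
Step 29: x=[5.5729] v=[-4.0541]
Step 30: x=[5.3744] v=[-3.9701]
Step 31: x=[5.1809] v=[-3.8698]
Step 32: x=[4.9932] v=[-3.7537]
Step 33: x=[4.8121] v=[-3.6222]
Step 34: x=[4.6383] v=[-3.4759]
Step 35: x=[4.4725] v=[-3.3154]
Step 36: x=[4.3154] v=[-3.1413]
Step 37: x=[4.1677] v=[-2.9544]
Step 38: x=[4.0299] v=[-2.7554]
Step 39: x=[3.9026] v=[-2.5451]
Step 40: x=[3.7864] v=[-2.3244]
Step 41: x=[3.6817] v=[-2.0942]
Step 42: x=[3.5889] v=[-1.8554]
Step 43: x=[3.5085] v=[-1.6090]
Step 44: x=[3.4407] v=[-1.3561]
Step 45: x=[3.3858] v=[-1.0976]
Step 46: x=[3.3441] v=[-0.8346]
Step 47: x=[3.3157] v=[-0.5682]
Step 48: x=[3.3007] v=[-0.2995]
Step 49: x=[3.2992] v=[-0.0296]
Step 50: x=[3.3112] v=[0.2405]
First v>=0 after going negative at step 50, time=2.5000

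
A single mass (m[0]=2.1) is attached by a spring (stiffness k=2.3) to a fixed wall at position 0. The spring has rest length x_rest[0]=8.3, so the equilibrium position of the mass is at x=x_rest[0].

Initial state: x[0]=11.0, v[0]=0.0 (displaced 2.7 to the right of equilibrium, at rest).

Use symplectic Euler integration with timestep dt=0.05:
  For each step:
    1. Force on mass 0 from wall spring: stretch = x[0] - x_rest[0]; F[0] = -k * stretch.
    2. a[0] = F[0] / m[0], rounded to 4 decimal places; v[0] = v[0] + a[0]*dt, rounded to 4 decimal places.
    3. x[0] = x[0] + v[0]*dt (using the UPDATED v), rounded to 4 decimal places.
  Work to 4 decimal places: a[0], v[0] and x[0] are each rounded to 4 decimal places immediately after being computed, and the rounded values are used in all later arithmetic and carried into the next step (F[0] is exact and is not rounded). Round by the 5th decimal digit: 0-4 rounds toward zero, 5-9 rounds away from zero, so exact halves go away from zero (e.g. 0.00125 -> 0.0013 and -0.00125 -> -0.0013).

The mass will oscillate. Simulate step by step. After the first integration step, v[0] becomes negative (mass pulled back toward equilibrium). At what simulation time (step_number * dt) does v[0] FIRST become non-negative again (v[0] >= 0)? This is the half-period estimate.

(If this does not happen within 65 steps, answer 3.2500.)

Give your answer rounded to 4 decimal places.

Step 0: x=[11.0000] v=[0.0000]
Step 1: x=[10.9926] v=[-0.1479]
Step 2: x=[10.9778] v=[-0.2954]
Step 3: x=[10.9557] v=[-0.4420]
Step 4: x=[10.9263] v=[-0.5874]
Step 5: x=[10.8897] v=[-0.7312]
Step 6: x=[10.8461] v=[-0.8730]
Step 7: x=[10.7955] v=[-1.0124]
Step 8: x=[10.7380] v=[-1.1491]
Step 9: x=[10.6739] v=[-1.2826]
Step 10: x=[10.6033] v=[-1.4126]
Step 11: x=[10.5264] v=[-1.5387]
Step 12: x=[10.4434] v=[-1.6606]
Step 13: x=[10.3545] v=[-1.7780]
Step 14: x=[10.2600] v=[-1.8905]
Step 15: x=[10.1601] v=[-1.9978]
Step 16: x=[10.0551] v=[-2.0997]
Step 17: x=[9.9453] v=[-2.1958]
Step 18: x=[9.8310] v=[-2.2859]
Step 19: x=[9.7125] v=[-2.3697]
Step 20: x=[9.5901] v=[-2.4471]
Step 21: x=[9.4642] v=[-2.5178]
Step 22: x=[9.3351] v=[-2.5816]
Step 23: x=[9.2032] v=[-2.6383]
Step 24: x=[9.0688] v=[-2.6878]
Step 25: x=[8.9323] v=[-2.7299]
Step 26: x=[8.7941] v=[-2.7645]
Step 27: x=[8.6545] v=[-2.7916]
Step 28: x=[8.5140] v=[-2.8110]
Step 29: x=[8.3729] v=[-2.8227]
Step 30: x=[8.2316] v=[-2.8267]
Step 31: x=[8.0905] v=[-2.8230]
Step 32: x=[7.9499] v=[-2.8115]
Step 33: x=[7.8103] v=[-2.7923]
Step 34: x=[7.6720] v=[-2.7655]
Step 35: x=[7.5354] v=[-2.7311]
Step 36: x=[7.4009] v=[-2.6892]
Step 37: x=[7.2689] v=[-2.6400]
Step 38: x=[7.1397] v=[-2.5835]
Step 39: x=[7.0137] v=[-2.5200]
Step 40: x=[6.8912] v=[-2.4496]
Step 41: x=[6.7726] v=[-2.3725]
Step 42: x=[6.6582] v=[-2.2889]
Step 43: x=[6.5483] v=[-2.1990]
Step 44: x=[6.4431] v=[-2.1031]
Step 45: x=[6.3430] v=[-2.0014]
Step 46: x=[6.2483] v=[-1.8942]
Step 47: x=[6.1592] v=[-1.7818]
Step 48: x=[6.0760] v=[-1.6646]
Step 49: x=[5.9989] v=[-1.5428]
Step 50: x=[5.9281] v=[-1.4168]
Step 51: x=[5.8638] v=[-1.2869]
Step 52: x=[5.8061] v=[-1.1535]
Step 53: x=[5.7553] v=[-1.0169]
Step 54: x=[5.7114] v=[-0.8775]
Step 55: x=[5.6746] v=[-0.7357]
Step 56: x=[5.6450] v=[-0.5919]
Step 57: x=[5.6227] v=[-0.4465]
Step 58: x=[5.6077] v=[-0.2999]
Step 59: x=[5.6001] v=[-0.1525]
Step 60: x=[5.5999] v=[-0.0047]
Step 61: x=[5.6071] v=[0.1432]
First v>=0 after going negative at step 61, time=3.0500

Answer: 3.0500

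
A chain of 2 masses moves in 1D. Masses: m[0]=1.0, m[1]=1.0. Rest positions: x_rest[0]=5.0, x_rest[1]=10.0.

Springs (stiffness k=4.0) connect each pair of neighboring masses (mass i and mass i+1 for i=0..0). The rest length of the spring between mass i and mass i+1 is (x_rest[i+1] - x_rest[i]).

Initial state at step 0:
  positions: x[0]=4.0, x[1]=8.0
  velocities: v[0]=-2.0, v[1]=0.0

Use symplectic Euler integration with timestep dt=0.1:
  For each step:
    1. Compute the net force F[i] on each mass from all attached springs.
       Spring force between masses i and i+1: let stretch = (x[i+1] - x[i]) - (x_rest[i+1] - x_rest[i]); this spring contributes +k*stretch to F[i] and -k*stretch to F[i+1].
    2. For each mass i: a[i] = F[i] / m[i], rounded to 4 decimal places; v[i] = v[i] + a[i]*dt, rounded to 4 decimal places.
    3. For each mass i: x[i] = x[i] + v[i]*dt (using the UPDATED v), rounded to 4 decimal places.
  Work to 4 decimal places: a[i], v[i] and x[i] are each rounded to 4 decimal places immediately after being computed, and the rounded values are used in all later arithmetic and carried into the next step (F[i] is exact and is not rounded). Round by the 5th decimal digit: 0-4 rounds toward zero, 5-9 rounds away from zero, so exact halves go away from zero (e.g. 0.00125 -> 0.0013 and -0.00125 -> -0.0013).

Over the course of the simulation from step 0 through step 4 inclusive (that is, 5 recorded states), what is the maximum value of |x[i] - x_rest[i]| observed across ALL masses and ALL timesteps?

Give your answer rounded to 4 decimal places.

Step 0: x=[4.0000 8.0000] v=[-2.0000 0.0000]
Step 1: x=[3.7600 8.0400] v=[-2.4000 0.4000]
Step 2: x=[3.4912 8.1088] v=[-2.6880 0.6880]
Step 3: x=[3.2071 8.1929] v=[-2.8410 0.8410]
Step 4: x=[2.9224 8.2776] v=[-2.8467 0.8467]
Max displacement = 2.0776

Answer: 2.0776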